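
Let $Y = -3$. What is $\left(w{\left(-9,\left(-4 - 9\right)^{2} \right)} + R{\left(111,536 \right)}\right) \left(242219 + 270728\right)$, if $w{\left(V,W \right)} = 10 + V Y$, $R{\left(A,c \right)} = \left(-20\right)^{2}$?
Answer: $224157839$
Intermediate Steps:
$R{\left(A,c \right)} = 400$
$w{\left(V,W \right)} = 10 - 3 V$ ($w{\left(V,W \right)} = 10 + V \left(-3\right) = 10 - 3 V$)
$\left(w{\left(-9,\left(-4 - 9\right)^{2} \right)} + R{\left(111,536 \right)}\right) \left(242219 + 270728\right) = \left(\left(10 - -27\right) + 400\right) \left(242219 + 270728\right) = \left(\left(10 + 27\right) + 400\right) 512947 = \left(37 + 400\right) 512947 = 437 \cdot 512947 = 224157839$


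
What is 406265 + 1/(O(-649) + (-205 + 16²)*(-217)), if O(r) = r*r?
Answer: 166623089511/410134 ≈ 4.0627e+5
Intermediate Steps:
O(r) = r²
406265 + 1/(O(-649) + (-205 + 16²)*(-217)) = 406265 + 1/((-649)² + (-205 + 16²)*(-217)) = 406265 + 1/(421201 + (-205 + 256)*(-217)) = 406265 + 1/(421201 + 51*(-217)) = 406265 + 1/(421201 - 11067) = 406265 + 1/410134 = 166623089511/410134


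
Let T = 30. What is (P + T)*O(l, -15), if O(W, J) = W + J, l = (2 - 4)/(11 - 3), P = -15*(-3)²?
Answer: 6405/4 ≈ 1601.3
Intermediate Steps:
P = -135 (P = -15*9 = -135)
l = -¼ (l = -2/8 = -2*⅛ = -¼ ≈ -0.25000)
O(W, J) = J + W
(P + T)*O(l, -15) = (-135 + 30)*(-15 - ¼) = -105*(-61/4) = 6405/4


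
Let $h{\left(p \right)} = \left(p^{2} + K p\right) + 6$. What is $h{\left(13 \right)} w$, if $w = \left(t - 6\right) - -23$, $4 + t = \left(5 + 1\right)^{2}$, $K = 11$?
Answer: $15582$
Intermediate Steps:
$h{\left(p \right)} = 6 + p^{2} + 11 p$ ($h{\left(p \right)} = \left(p^{2} + 11 p\right) + 6 = 6 + p^{2} + 11 p$)
$t = 32$ ($t = -4 + \left(5 + 1\right)^{2} = -4 + 6^{2} = -4 + 36 = 32$)
$w = 49$ ($w = \left(32 - 6\right) - -23 = \left(32 - 6\right) + 23 = 26 + 23 = 49$)
$h{\left(13 \right)} w = \left(6 + 13^{2} + 11 \cdot 13\right) 49 = \left(6 + 169 + 143\right) 49 = 318 \cdot 49 = 15582$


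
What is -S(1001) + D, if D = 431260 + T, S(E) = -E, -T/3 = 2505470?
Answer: -7084149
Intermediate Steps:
T = -7516410 (T = -3*2505470 = -7516410)
D = -7085150 (D = 431260 - 7516410 = -7085150)
-S(1001) + D = -(-1)*1001 - 7085150 = -1*(-1001) - 7085150 = 1001 - 7085150 = -7084149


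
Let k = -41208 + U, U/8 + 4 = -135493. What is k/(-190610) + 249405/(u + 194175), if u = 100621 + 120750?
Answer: 257552398757/39603611530 ≈ 6.5033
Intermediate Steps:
U = -1083976 (U = -32 + 8*(-135493) = -32 - 1083944 = -1083976)
u = 221371
k = -1125184 (k = -41208 - 1083976 = -1125184)
k/(-190610) + 249405/(u + 194175) = -1125184/(-190610) + 249405/(221371 + 194175) = -1125184*(-1/190610) + 249405/415546 = 562592/95305 + 249405*(1/415546) = 562592/95305 + 249405/415546 = 257552398757/39603611530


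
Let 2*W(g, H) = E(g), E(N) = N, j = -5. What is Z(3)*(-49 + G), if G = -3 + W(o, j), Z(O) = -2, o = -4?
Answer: 108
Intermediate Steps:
W(g, H) = g/2
G = -5 (G = -3 + (½)*(-4) = -3 - 2 = -5)
Z(3)*(-49 + G) = -2*(-49 - 5) = -2*(-54) = 108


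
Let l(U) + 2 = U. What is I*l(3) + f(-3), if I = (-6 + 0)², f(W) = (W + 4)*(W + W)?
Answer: 30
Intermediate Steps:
l(U) = -2 + U
f(W) = 2*W*(4 + W) (f(W) = (4 + W)*(2*W) = 2*W*(4 + W))
I = 36 (I = (-6)² = 36)
I*l(3) + f(-3) = 36*(-2 + 3) + 2*(-3)*(4 - 3) = 36*1 + 2*(-3)*1 = 36 - 6 = 30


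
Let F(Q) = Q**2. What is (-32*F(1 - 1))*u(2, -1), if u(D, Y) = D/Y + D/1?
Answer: 0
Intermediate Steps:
u(D, Y) = D + D/Y (u(D, Y) = D/Y + D*1 = D/Y + D = D + D/Y)
(-32*F(1 - 1))*u(2, -1) = (-32*(1 - 1)**2)*(2 + 2/(-1)) = (-32*0**2)*(2 + 2*(-1)) = (-32*0)*(2 - 2) = 0*0 = 0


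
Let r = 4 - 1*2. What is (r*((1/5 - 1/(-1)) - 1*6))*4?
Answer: -192/5 ≈ -38.400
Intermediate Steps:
r = 2 (r = 4 - 2 = 2)
(r*((1/5 - 1/(-1)) - 1*6))*4 = (2*((1/5 - 1/(-1)) - 1*6))*4 = (2*((1*(⅕) - 1*(-1)) - 6))*4 = (2*((⅕ + 1) - 6))*4 = (2*(6/5 - 6))*4 = (2*(-24/5))*4 = -48/5*4 = -192/5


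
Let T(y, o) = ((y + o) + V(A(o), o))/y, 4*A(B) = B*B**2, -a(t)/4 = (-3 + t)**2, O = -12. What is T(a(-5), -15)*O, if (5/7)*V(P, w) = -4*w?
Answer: -561/64 ≈ -8.7656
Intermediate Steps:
a(t) = -4*(-3 + t)**2
A(B) = B**3/4 (A(B) = (B*B**2)/4 = B**3/4)
V(P, w) = -28*w/5 (V(P, w) = 7*(-4*w)/5 = -28*w/5)
T(y, o) = (y - 23*o/5)/y (T(y, o) = ((y + o) - 28*o/5)/y = ((o + y) - 28*o/5)/y = (y - 23*o/5)/y)
T(a(-5), -15)*O = ((-4*(-3 - 5)**2 - 23/5*(-15))/((-4*(-3 - 5)**2)))*(-12) = ((-4*(-8)**2 + 69)/((-4*(-8)**2)))*(-12) = ((-4*64 + 69)/((-4*64)))*(-12) = ((-256 + 69)/(-256))*(-12) = -1/256*(-187)*(-12) = (187/256)*(-12) = -561/64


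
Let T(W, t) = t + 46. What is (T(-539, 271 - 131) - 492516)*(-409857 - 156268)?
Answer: 278720321250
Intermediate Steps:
T(W, t) = 46 + t
(T(-539, 271 - 131) - 492516)*(-409857 - 156268) = ((46 + (271 - 131)) - 492516)*(-409857 - 156268) = ((46 + 140) - 492516)*(-566125) = (186 - 492516)*(-566125) = -492330*(-566125) = 278720321250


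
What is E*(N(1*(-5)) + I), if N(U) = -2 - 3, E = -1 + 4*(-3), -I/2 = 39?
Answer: 1079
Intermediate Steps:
I = -78 (I = -2*39 = -78)
E = -13 (E = -1 - 12 = -13)
N(U) = -5
E*(N(1*(-5)) + I) = -13*(-5 - 78) = -13*(-83) = 1079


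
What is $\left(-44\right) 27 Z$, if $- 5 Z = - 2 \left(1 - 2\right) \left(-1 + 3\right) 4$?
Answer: $\frac{19008}{5} \approx 3801.6$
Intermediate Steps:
$Z = - \frac{16}{5}$ ($Z = - \frac{- 2 \left(1 - 2\right) \left(-1 + 3\right) 4}{5} = - \frac{- 2 \left(\left(-1\right) 2\right) 4}{5} = - \frac{\left(-2\right) \left(-2\right) 4}{5} = - \frac{4 \cdot 4}{5} = \left(- \frac{1}{5}\right) 16 = - \frac{16}{5} \approx -3.2$)
$\left(-44\right) 27 Z = \left(-44\right) 27 \left(- \frac{16}{5}\right) = \left(-1188\right) \left(- \frac{16}{5}\right) = \frac{19008}{5}$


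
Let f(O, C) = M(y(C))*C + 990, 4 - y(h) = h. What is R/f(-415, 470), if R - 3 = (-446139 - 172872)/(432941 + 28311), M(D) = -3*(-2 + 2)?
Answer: 50983/30442632 ≈ 0.0016747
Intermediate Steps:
y(h) = 4 - h
M(D) = 0 (M(D) = -3*0 = 0)
R = 764745/461252 (R = 3 + (-446139 - 172872)/(432941 + 28311) = 3 - 619011/461252 = 764745/461252 ≈ 1.6580)
f(O, C) = 990 (f(O, C) = 0*C + 990 = 0 + 990 = 990)
R/f(-415, 470) = (764745/461252)/990 = (764745/461252)*(1/990) = 50983/30442632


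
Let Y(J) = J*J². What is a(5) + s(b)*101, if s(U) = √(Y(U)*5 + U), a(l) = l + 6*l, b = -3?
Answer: 35 + 101*I*√138 ≈ 35.0 + 1186.5*I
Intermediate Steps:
a(l) = 7*l
Y(J) = J³
s(U) = √(U + 5*U³) (s(U) = √(U³*5 + U) = √(5*U³ + U) = √(U + 5*U³))
a(5) + s(b)*101 = 7*5 + √(-3 + 5*(-3)³)*101 = 35 + √(-3 + 5*(-27))*101 = 35 + √(-3 - 135)*101 = 35 + √(-138)*101 = 35 + (I*√138)*101 = 35 + 101*I*√138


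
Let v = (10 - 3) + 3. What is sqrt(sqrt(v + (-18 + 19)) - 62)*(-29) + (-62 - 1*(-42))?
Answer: -20 - 29*I*sqrt(62 - sqrt(11)) ≈ -20.0 - 222.15*I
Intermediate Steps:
v = 10 (v = 7 + 3 = 10)
sqrt(sqrt(v + (-18 + 19)) - 62)*(-29) + (-62 - 1*(-42)) = sqrt(sqrt(10 + (-18 + 19)) - 62)*(-29) + (-62 - 1*(-42)) = sqrt(sqrt(10 + 1) - 62)*(-29) + (-62 + 42) = sqrt(sqrt(11) - 62)*(-29) - 20 = sqrt(-62 + sqrt(11))*(-29) - 20 = -29*sqrt(-62 + sqrt(11)) - 20 = -20 - 29*sqrt(-62 + sqrt(11))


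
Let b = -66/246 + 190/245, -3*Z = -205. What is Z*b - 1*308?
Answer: -40181/147 ≈ -273.34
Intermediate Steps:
Z = 205/3 (Z = -⅓*(-205) = 205/3 ≈ 68.333)
b = 1019/2009 (b = -66*1/246 + 190*(1/245) = -11/41 + 38/49 = 1019/2009 ≈ 0.50722)
Z*b - 1*308 = (205/3)*(1019/2009) - 1*308 = 5095/147 - 308 = -40181/147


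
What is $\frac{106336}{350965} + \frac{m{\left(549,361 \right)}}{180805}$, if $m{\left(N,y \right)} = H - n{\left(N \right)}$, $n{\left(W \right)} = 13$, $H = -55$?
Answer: $\frac{3840442972}{12691245365} \approx 0.30261$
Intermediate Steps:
$m{\left(N,y \right)} = -68$ ($m{\left(N,y \right)} = -55 - 13 = -68$)
$\frac{106336}{350965} + \frac{m{\left(549,361 \right)}}{180805} = \frac{106336}{350965} - \frac{68}{180805} = \frac{3840442972}{12691245365}$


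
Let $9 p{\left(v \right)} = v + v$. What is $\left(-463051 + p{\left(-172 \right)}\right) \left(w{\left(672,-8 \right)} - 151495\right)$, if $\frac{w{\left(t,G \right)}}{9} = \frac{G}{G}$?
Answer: $\frac{631363805258}{9} \approx 7.0152 \cdot 10^{10}$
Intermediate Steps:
$p{\left(v \right)} = \frac{2 v}{9}$ ($p{\left(v \right)} = \frac{v + v}{9} = \frac{2 v}{9}$)
$w{\left(t,G \right)} = 9$ ($w{\left(t,G \right)} = 9 \frac{G}{G} = 9 \cdot 1 = 9$)
$\left(-463051 + p{\left(-172 \right)}\right) \left(w{\left(672,-8 \right)} - 151495\right) = \left(-463051 + \frac{2}{9} \left(-172\right)\right) \left(9 - 151495\right) = \left(-463051 - \frac{344}{9}\right) \left(-151486\right) = \left(- \frac{4167803}{9}\right) \left(-151486\right) = \frac{631363805258}{9}$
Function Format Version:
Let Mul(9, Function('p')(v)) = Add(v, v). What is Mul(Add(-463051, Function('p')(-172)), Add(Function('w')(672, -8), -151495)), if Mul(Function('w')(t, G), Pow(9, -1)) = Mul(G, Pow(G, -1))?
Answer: Rational(631363805258, 9) ≈ 7.0152e+10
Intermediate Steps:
Function('p')(v) = Mul(Rational(2, 9), v) (Function('p')(v) = Mul(Rational(1, 9), Add(v, v)) = Mul(Rational(1, 9), Mul(2, v)) = Mul(Rational(2, 9), v))
Function('w')(t, G) = 9 (Function('w')(t, G) = Mul(9, Mul(G, Pow(G, -1))) = Mul(9, 1) = 9)
Mul(Add(-463051, Function('p')(-172)), Add(Function('w')(672, -8), -151495)) = Mul(Add(-463051, Mul(Rational(2, 9), -172)), Add(9, -151495)) = Mul(Add(-463051, Rational(-344, 9)), -151486) = Mul(Rational(-4167803, 9), -151486) = Rational(631363805258, 9)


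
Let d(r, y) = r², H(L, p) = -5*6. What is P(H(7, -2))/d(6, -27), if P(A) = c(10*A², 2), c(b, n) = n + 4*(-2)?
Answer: -⅙ ≈ -0.16667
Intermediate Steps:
H(L, p) = -30
c(b, n) = -8 + n (c(b, n) = n - 8 = -8 + n)
P(A) = -6 (P(A) = -8 + 2 = -6)
P(H(7, -2))/d(6, -27) = -6/(6²) = -6/36 = -6*1/36 = -⅙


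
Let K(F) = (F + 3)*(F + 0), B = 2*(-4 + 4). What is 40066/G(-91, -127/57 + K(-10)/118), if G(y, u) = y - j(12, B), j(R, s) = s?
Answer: -3082/7 ≈ -440.29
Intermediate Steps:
B = 0 (B = 2*0 = 0)
K(F) = F*(3 + F) (K(F) = (3 + F)*F = F*(3 + F))
G(y, u) = y (G(y, u) = y - 1*0 = y + 0 = y)
40066/G(-91, -127/57 + K(-10)/118) = 40066/(-91) = 40066*(-1/91) = -3082/7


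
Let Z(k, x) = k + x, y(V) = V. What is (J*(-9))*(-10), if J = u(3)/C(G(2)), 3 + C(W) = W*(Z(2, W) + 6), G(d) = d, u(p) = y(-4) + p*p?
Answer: 450/17 ≈ 26.471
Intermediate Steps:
u(p) = -4 + p**2 (u(p) = -4 + p*p = -4 + p**2)
C(W) = -3 + W*(8 + W) (C(W) = -3 + W*((2 + W) + 6) = -3 + W*(8 + W))
J = 5/17 (J = (-4 + 3**2)/(-3 + 2**2 + 8*2) = (-4 + 9)/(-3 + 4 + 16) = 5/17 ≈ 0.29412)
(J*(-9))*(-10) = ((5/17)*(-9))*(-10) = -45/17*(-10) = 450/17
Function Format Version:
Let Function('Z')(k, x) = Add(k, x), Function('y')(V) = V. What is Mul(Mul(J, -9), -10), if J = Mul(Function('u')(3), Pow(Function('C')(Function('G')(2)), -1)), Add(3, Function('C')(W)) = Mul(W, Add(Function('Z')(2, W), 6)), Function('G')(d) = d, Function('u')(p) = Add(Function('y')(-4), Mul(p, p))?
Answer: Rational(450, 17) ≈ 26.471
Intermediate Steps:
Function('u')(p) = Add(-4, Pow(p, 2)) (Function('u')(p) = Add(-4, Mul(p, p)) = Add(-4, Pow(p, 2)))
Function('C')(W) = Add(-3, Mul(W, Add(8, W))) (Function('C')(W) = Add(-3, Mul(W, Add(Add(2, W), 6))) = Add(-3, Mul(W, Add(8, W))))
J = Rational(5, 17) (J = Mul(Add(-4, Pow(3, 2)), Pow(Add(-3, Pow(2, 2), Mul(8, 2)), -1)) = Mul(Add(-4, 9), Pow(Add(-3, 4, 16), -1)) = Mul(5, Pow(17, -1)) = Mul(5, Rational(1, 17)) = Rational(5, 17) ≈ 0.29412)
Mul(Mul(J, -9), -10) = Mul(Mul(Rational(5, 17), -9), -10) = Mul(Rational(-45, 17), -10) = Rational(450, 17)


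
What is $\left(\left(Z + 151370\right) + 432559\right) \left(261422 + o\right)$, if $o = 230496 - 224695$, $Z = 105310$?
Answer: $184180513297$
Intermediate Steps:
$o = 5801$ ($o = 230496 - 224695 = 5801$)
$\left(\left(Z + 151370\right) + 432559\right) \left(261422 + o\right) = \left(\left(105310 + 151370\right) + 432559\right) \left(261422 + 5801\right) = \left(256680 + 432559\right) 267223 = 689239 \cdot 267223 = 184180513297$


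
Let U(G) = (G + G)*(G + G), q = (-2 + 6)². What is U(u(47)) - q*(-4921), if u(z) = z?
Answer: 87572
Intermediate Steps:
q = 16 (q = 4² = 16)
U(G) = 4*G² (U(G) = (2*G)*(2*G) = 4*G²)
U(u(47)) - q*(-4921) = 4*47² - 16*(-4921) = 4*2209 - 1*(-78736) = 8836 + 78736 = 87572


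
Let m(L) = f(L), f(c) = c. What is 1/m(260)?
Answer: 1/260 ≈ 0.0038462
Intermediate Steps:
m(L) = L
1/m(260) = 1/260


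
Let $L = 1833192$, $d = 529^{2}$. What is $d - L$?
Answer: $-1553351$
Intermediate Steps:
$d = 279841$
$d - L = 279841 - 1833192 = -1553351$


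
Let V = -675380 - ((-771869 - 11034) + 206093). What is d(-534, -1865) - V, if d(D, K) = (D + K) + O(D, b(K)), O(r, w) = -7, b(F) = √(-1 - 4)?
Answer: 96164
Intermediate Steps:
b(F) = I*√5 (b(F) = √(-5) = I*√5)
V = -98570 (V = -675380 - (-782903 + 206093) = -675380 - 1*(-576810) = -675380 + 576810 = -98570)
d(D, K) = -7 + D + K (d(D, K) = (D + K) - 7 = -7 + D + K)
d(-534, -1865) - V = (-7 - 534 - 1865) - 1*(-98570) = -2406 + 98570 = 96164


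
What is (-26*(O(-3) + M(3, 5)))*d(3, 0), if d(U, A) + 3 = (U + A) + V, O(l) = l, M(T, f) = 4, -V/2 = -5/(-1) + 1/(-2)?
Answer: 234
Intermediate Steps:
V = -9 (V = -2*(-5/(-1) + 1/(-2)) = -2*(-5*(-1) + 1*(-½)) = -2*(5 - ½) = -2*9/2 = -9)
d(U, A) = -12 + A + U (d(U, A) = -3 + ((U + A) - 9) = -3 + ((A + U) - 9) = -3 + (-9 + A + U) = -12 + A + U)
(-26*(O(-3) + M(3, 5)))*d(3, 0) = (-26*(-3 + 4))*(-12 + 0 + 3) = -26*1*(-9) = -26*(-9) = 234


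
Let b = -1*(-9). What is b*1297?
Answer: 11673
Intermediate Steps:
b = 9
b*1297 = 9*1297 = 11673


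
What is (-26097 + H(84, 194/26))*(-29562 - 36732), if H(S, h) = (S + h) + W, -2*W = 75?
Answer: 22444463493/13 ≈ 1.7265e+9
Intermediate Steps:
W = -75/2 (W = -½*75 = -75/2 ≈ -37.500)
H(S, h) = -75/2 + S + h (H(S, h) = (S + h) - 75/2 = -75/2 + S + h)
(-26097 + H(84, 194/26))*(-29562 - 36732) = (-26097 + (-75/2 + 84 + 194/26))*(-29562 - 36732) = (-26097 + (-75/2 + 84 + 194*(1/26)))*(-66294) = (-26097 + (-75/2 + 84 + 97/13))*(-66294) = (-26097 + 1403/26)*(-66294) = -677119/26*(-66294) = 22444463493/13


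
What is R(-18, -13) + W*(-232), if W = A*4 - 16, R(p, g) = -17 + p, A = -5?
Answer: 8317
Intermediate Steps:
W = -36 (W = -5*4 - 16 = -20 - 16 = -36)
R(-18, -13) + W*(-232) = (-17 - 18) - 36*(-232) = -35 + 8352 = 8317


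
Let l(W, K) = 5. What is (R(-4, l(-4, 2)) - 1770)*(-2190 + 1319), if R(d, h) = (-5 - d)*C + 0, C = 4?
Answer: 1545154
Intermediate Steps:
R(d, h) = -20 - 4*d (R(d, h) = (-5 - d)*4 + 0 = (-20 - 4*d) + 0 = -20 - 4*d)
(R(-4, l(-4, 2)) - 1770)*(-2190 + 1319) = ((-20 - 4*(-4)) - 1770)*(-2190 + 1319) = ((-20 + 16) - 1770)*(-871) = (-4 - 1770)*(-871) = -1774*(-871) = 1545154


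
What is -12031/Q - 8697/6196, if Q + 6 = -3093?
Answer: 47592073/19201404 ≈ 2.4786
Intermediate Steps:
Q = -3099 (Q = -6 - 3093 = -3099)
-12031/Q - 8697/6196 = -12031/(-3099) - 8697/6196 = -12031*(-1/3099) - 8697*1/6196 = 12031/3099 - 8697/6196 = 47592073/19201404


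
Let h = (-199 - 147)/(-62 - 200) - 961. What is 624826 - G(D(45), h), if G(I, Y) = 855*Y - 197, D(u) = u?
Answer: 189366903/131 ≈ 1.4455e+6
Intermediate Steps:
h = -125718/131 (h = -346/(-262) - 961 = -346*(-1/262) - 961 = 173/131 - 961 = -125718/131 ≈ -959.68)
G(I, Y) = -197 + 855*Y
624826 - G(D(45), h) = 624826 - (-197 + 855*(-125718/131)) = 624826 - (-197 - 107488890/131) = 624826 - 1*(-107514697/131) = 624826 + 107514697/131 = 189366903/131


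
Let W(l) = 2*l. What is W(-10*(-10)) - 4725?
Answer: -4525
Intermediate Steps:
W(-10*(-10)) - 4725 = 2*(-10*(-10)) - 4725 = 2*100 - 4725 = 200 - 4725 = -4525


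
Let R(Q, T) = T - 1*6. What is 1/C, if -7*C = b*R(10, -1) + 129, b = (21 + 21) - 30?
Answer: -7/45 ≈ -0.15556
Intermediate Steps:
R(Q, T) = -6 + T (R(Q, T) = T - 6 = -6 + T)
b = 12 (b = 42 - 30 = 12)
C = -45/7 (C = -(12*(-6 - 1) + 129)/7 = -(12*(-7) + 129)/7 = -(-84 + 129)/7 = -1/7*45 = -45/7 ≈ -6.4286)
1/C = 1/(-45/7) = -7/45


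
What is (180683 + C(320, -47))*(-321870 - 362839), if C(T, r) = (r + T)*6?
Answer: -124836829589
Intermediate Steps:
C(T, r) = 6*T + 6*r (C(T, r) = (T + r)*6 = 6*T + 6*r)
(180683 + C(320, -47))*(-321870 - 362839) = (180683 + (6*320 + 6*(-47)))*(-321870 - 362839) = (180683 + (1920 - 282))*(-684709) = (180683 + 1638)*(-684709) = 182321*(-684709) = -124836829589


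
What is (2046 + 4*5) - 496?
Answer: 1570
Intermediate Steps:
(2046 + 4*5) - 496 = (2046 + 20) - 496 = 2066 - 496 = 1570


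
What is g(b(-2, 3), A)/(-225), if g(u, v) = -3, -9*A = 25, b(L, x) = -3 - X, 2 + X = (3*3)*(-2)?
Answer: 1/75 ≈ 0.013333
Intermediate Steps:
X = -20 (X = -2 + (3*3)*(-2) = -2 + 9*(-2) = -2 - 18 = -20)
b(L, x) = 17 (b(L, x) = -3 - 1*(-20) = -3 + 20 = 17)
A = -25/9 (A = -1/9*25 = -25/9 ≈ -2.7778)
g(b(-2, 3), A)/(-225) = -3/(-225) = -3*(-1/225) = 1/75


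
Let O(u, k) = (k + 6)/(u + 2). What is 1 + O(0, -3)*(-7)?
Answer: -19/2 ≈ -9.5000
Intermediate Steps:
O(u, k) = (6 + k)/(2 + u)
1 + O(0, -3)*(-7) = 1 + ((6 - 3)/(2 + 0))*(-7) = 1 + (3/2)*(-7) = 1 - 21/2 = -19/2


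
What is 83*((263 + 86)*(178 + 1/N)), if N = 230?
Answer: 1185937947/230 ≈ 5.1562e+6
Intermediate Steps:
83*((263 + 86)*(178 + 1/N)) = 83*((263 + 86)*(178 + 1/230)) = 83*(349*(178 + 1/230)) = 83*(349*(40941/230)) = 83*(14288409/230) = 1185937947/230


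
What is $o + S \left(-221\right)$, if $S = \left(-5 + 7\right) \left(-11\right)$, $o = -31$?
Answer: $4831$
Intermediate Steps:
$S = -22$ ($S = 2 \left(-11\right) = -22$)
$o + S \left(-221\right) = -31 - -4862 = -31 + 4862 = 4831$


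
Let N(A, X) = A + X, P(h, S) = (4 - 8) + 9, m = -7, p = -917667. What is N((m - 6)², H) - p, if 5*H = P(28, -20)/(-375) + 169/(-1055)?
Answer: 72623770754/79125 ≈ 9.1784e+5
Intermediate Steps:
P(h, S) = 5 (P(h, S) = -4 + 9 = 5)
H = -2746/79125 (H = (5/(-375) + 169/(-1055))/5 = (5*(-1/375) + 169*(-1/1055))/5 = (-1/75 - 169/1055)/5 = (⅕)*(-2746/15825) = -2746/79125 ≈ -0.034705)
N((m - 6)², H) - p = ((-7 - 6)² - 2746/79125) - 1*(-917667) = ((-13)² - 2746/79125) + 917667 = (169 - 2746/79125) + 917667 = 13369379/79125 + 917667 = 72623770754/79125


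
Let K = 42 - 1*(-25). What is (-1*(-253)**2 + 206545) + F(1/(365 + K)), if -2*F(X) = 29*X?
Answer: 123151075/864 ≈ 1.4254e+5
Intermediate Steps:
K = 67 (K = 42 + 25 = 67)
F(X) = -29*X/2
(-1*(-253)**2 + 206545) + F(1/(365 + K)) = (-1*(-253)**2 + 206545) - 29/(2*(365 + 67)) = (-1*64009 + 206545) - 29/2/432 = (-64009 + 206545) - 29/2*1/432 = 142536 - 29/864 = 123151075/864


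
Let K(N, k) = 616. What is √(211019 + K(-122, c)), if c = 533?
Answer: 3*√23515 ≈ 460.04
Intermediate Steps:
√(211019 + K(-122, c)) = √(211019 + 616) = √211635 = 3*√23515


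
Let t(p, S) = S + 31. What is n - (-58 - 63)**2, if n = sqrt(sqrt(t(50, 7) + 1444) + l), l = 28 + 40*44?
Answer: -14641 + sqrt(1788 + sqrt(1482)) ≈ -14598.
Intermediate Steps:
t(p, S) = 31 + S
l = 1788 (l = 28 + 1760 = 1788)
n = sqrt(1788 + sqrt(1482)) (n = sqrt(sqrt((31 + 7) + 1444) + 1788) = sqrt(sqrt(38 + 1444) + 1788) = sqrt(sqrt(1482) + 1788) = sqrt(1788 + sqrt(1482)) ≈ 42.738)
n - (-58 - 63)**2 = sqrt(1788 + sqrt(1482)) - (-58 - 63)**2 = sqrt(1788 + sqrt(1482)) - 1*(-121)**2 = sqrt(1788 + sqrt(1482)) - 1*14641 = sqrt(1788 + sqrt(1482)) - 14641 = -14641 + sqrt(1788 + sqrt(1482))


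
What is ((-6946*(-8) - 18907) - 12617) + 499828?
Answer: 523872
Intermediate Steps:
((-6946*(-8) - 18907) - 12617) + 499828 = ((55568 - 18907) - 12617) + 499828 = (36661 - 12617) + 499828 = 24044 + 499828 = 523872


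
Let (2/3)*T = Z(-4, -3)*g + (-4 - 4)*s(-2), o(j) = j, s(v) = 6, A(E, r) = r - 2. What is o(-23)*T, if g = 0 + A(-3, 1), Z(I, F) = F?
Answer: 3105/2 ≈ 1552.5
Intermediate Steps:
A(E, r) = -2 + r
g = -1 (g = 0 + (-2 + 1) = 0 - 1 = -1)
T = -135/2 (T = 3*(-3*(-1) + (-4 - 4)*6)/2 = 3*(3 - 8*6)/2 = 3*(3 - 48)/2 = (3/2)*(-45) = -135/2 ≈ -67.500)
o(-23)*T = -23*(-135/2) = 3105/2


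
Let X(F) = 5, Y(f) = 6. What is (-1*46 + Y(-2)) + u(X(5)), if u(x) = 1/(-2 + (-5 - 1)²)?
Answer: -1359/34 ≈ -39.971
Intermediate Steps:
u(x) = 1/34 (u(x) = 1/(-2 + (-6)²) = 1/(-2 + 36) = 1/34)
(-1*46 + Y(-2)) + u(X(5)) = (-1*46 + 6) + 1/34 = (-46 + 6) + 1/34 = -40 + 1/34 = -1359/34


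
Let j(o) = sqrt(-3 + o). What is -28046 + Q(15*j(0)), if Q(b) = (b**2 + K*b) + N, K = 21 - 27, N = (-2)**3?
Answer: -28729 - 90*I*sqrt(3) ≈ -28729.0 - 155.88*I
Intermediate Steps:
N = -8
K = -6
Q(b) = -8 + b**2 - 6*b (Q(b) = (b**2 - 6*b) - 8 = -8 + b**2 - 6*b)
-28046 + Q(15*j(0)) = -28046 + (-8 + (15*sqrt(-3 + 0))**2 - 90*sqrt(-3 + 0)) = -28046 + (-8 + (15*sqrt(-3))**2 - 90*sqrt(-3)) = -28046 + (-8 + (15*(I*sqrt(3)))**2 - 90*I*sqrt(3)) = -28046 + (-8 + (15*I*sqrt(3))**2 - 90*I*sqrt(3)) = -28046 + (-8 - 675 - 90*I*sqrt(3)) = -28046 + (-683 - 90*I*sqrt(3)) = -28729 - 90*I*sqrt(3)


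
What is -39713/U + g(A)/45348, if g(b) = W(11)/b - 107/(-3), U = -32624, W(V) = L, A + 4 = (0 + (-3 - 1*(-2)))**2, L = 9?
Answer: 1351478131/1109574864 ≈ 1.2180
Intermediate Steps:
A = -3 (A = -4 + (0 + (-3 - 1*(-2)))**2 = -4 + (0 + (-3 + 2))**2 = -4 + (0 - 1)**2 = -4 + (-1)**2 = -4 + 1 = -3)
W(V) = 9
g(b) = 107/3 + 9/b (g(b) = 9/b - 107/(-3) = 9/b - 107*(-1/3) = 9/b + 107/3 = 107/3 + 9/b)
-39713/U + g(A)/45348 = -39713/(-32624) + (107/3 + 9/(-3))/45348 = -39713*(-1/32624) + (107/3 + 9*(-1/3))*(1/45348) = 39713/32624 + (107/3 - 3)*(1/45348) = 39713/32624 + (98/3)*(1/45348) = 39713/32624 + 49/68022 = 1351478131/1109574864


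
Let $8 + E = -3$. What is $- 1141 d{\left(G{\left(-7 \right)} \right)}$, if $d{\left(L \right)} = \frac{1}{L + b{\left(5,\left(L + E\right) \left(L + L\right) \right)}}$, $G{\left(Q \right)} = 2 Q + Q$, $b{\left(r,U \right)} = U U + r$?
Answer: $- \frac{1141}{1806320} \approx -0.00063167$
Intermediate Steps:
$E = -11$ ($E = -8 - 3 = -11$)
$b{\left(r,U \right)} = r + U^{2}$ ($b{\left(r,U \right)} = U^{2} + r = r + U^{2}$)
$G{\left(Q \right)} = 3 Q$
$d{\left(L \right)} = \frac{1}{5 + L + 4 L^{2} \left(-11 + L\right)^{2}}$ ($d{\left(L \right)} = \frac{1}{L + \left(5 + \left(\left(L - 11\right) \left(L + L\right)\right)^{2}\right)} = \frac{1}{L + \left(5 + \left(\left(-11 + L\right) 2 L\right)^{2}\right)} = \frac{1}{L + \left(5 + \left(2 L \left(-11 + L\right)\right)^{2}\right)} = \frac{1}{L + \left(5 + 4 L^{2} \left(-11 + L\right)^{2}\right)} = \frac{1}{5 + L + 4 L^{2} \left(-11 + L\right)^{2}}$)
$- 1141 d{\left(G{\left(-7 \right)} \right)} = - \frac{1141}{5 + 3 \left(-7\right) + 4 \left(3 \left(-7\right)\right)^{2} \left(-11 + 3 \left(-7\right)\right)^{2}} = - \frac{1141}{5 - 21 + 4 \left(-21\right)^{2} \left(-11 - 21\right)^{2}} = - \frac{1141}{5 - 21 + 4 \cdot 441 \left(-32\right)^{2}} = - \frac{1141}{5 - 21 + 4 \cdot 441 \cdot 1024} = - \frac{1141}{5 - 21 + 1806336} = - \frac{1141}{1806320}$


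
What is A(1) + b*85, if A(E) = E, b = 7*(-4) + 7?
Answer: -1784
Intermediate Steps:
b = -21 (b = -28 + 7 = -21)
A(1) + b*85 = 1 - 21*85 = 1 - 1785 = -1784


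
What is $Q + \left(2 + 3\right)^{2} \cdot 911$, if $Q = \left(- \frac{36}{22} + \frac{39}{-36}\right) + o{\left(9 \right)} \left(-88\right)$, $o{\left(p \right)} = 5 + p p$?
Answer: $\frac{2006965}{132} \approx 15204.0$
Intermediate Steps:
$o{\left(p \right)} = 5 + p^{2}$
$Q = - \frac{999335}{132}$ ($Q = \left(- \frac{36}{22} + \frac{39}{-36}\right) + \left(5 + 9^{2}\right) \left(-88\right) = \left(\left(-36\right) \frac{1}{22} + 39 \left(- \frac{1}{36}\right)\right) + \left(5 + 81\right) \left(-88\right) = \left(- \frac{18}{11} - \frac{13}{12}\right) + 86 \left(-88\right) = - \frac{359}{132} - 7568 = - \frac{999335}{132} \approx -7570.7$)
$Q + \left(2 + 3\right)^{2} \cdot 911 = - \frac{999335}{132} + \left(2 + 3\right)^{2} \cdot 911 = - \frac{999335}{132} + 5^{2} \cdot 911 = - \frac{999335}{132} + 25 \cdot 911 = - \frac{999335}{132} + 22775 = \frac{2006965}{132}$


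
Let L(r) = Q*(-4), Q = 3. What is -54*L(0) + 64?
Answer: 712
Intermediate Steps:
L(r) = -12 (L(r) = 3*(-4) = -12)
-54*L(0) + 64 = -54*(-12) + 64 = 648 + 64 = 712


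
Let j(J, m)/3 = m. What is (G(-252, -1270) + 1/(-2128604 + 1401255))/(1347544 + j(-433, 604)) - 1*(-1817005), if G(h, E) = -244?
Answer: 1783304530658561063/981452737244 ≈ 1.8170e+6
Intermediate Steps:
j(J, m) = 3*m
(G(-252, -1270) + 1/(-2128604 + 1401255))/(1347544 + j(-433, 604)) - 1*(-1817005) = (-244 + 1/(-2128604 + 1401255))/(1347544 + 3*604) - 1*(-1817005) = (-244 + 1/(-727349))/(1347544 + 1812) + 1817005 = (-244 - 1/727349)/1349356 + 1817005 = -177473157/727349*1/1349356 + 1817005 = -177473157/981452737244 + 1817005 = 1783304530658561063/981452737244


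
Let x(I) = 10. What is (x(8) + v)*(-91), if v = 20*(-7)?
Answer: 11830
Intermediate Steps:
v = -140
(x(8) + v)*(-91) = (10 - 140)*(-91) = -130*(-91) = 11830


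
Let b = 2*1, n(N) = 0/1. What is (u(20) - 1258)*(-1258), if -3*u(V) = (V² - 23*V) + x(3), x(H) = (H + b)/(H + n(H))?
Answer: 14022926/9 ≈ 1.5581e+6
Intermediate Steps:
n(N) = 0 (n(N) = 0*1 = 0)
b = 2
x(H) = (2 + H)/H (x(H) = (H + 2)/(H + 0) = (2 + H)/H)
u(V) = -5/9 - V²/3 + 23*V/3 (u(V) = -((V² - 23*V) + (2 + 3)/3)/3 = -((V² - 23*V) + (⅓)*5)/3 = -((V² - 23*V) + 5/3)/3 = -(5/3 + V² - 23*V)/3 = -5/9 - V²/3 + 23*V/3)
(u(20) - 1258)*(-1258) = ((-5/9 - ⅓*20² + (23/3)*20) - 1258)*(-1258) = ((-5/9 - ⅓*400 + 460/3) - 1258)*(-1258) = ((-5/9 - 400/3 + 460/3) - 1258)*(-1258) = (175/9 - 1258)*(-1258) = -11147/9*(-1258) = 14022926/9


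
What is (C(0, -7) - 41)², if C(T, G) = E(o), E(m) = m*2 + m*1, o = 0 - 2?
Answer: 2209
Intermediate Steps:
o = -2
E(m) = 3*m (E(m) = 2*m + m = 3*m)
C(T, G) = -6 (C(T, G) = 3*(-2) = -6)
(C(0, -7) - 41)² = (-6 - 41)² = (-47)² = 2209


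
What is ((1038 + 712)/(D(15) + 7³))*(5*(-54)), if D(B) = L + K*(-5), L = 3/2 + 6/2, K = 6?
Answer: -189000/127 ≈ -1488.2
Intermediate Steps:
L = 9/2 (L = 3*(½) + 6*(½) = 3/2 + 3 = 9/2 ≈ 4.5000)
D(B) = -51/2 (D(B) = 9/2 + 6*(-5) = 9/2 - 30 = -51/2)
((1038 + 712)/(D(15) + 7³))*(5*(-54)) = ((1038 + 712)/(-51/2 + 7³))*(5*(-54)) = (1750/(-51/2 + 343))*(-270) = (1750/(635/2))*(-270) = (1750*(2/635))*(-270) = (700/127)*(-270) = -189000/127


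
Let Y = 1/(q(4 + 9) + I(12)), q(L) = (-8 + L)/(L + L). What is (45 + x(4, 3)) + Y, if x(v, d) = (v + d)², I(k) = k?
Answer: 29824/317 ≈ 94.082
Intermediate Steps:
q(L) = (-8 + L)/(2*L) (q(L) = (-8 + L)/((2*L)) = (-8 + L)*(1/(2*L)) = (-8 + L)/(2*L))
x(v, d) = (d + v)²
Y = 26/317 (Y = 1/((-8 + (4 + 9))/(2*(4 + 9)) + 12) = 1/((½)*(-8 + 13)/13 + 12) = 1/((½)*(1/13)*5 + 12) = 1/(5/26 + 12) = 1/(317/26) = 26/317 ≈ 0.082019)
(45 + x(4, 3)) + Y = (45 + (3 + 4)²) + 26/317 = (45 + 7²) + 26/317 = (45 + 49) + 26/317 = 94 + 26/317 = 29824/317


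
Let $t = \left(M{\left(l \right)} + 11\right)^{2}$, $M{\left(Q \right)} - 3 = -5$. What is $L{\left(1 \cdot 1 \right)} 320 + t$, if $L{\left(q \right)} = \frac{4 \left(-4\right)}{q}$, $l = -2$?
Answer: $-5039$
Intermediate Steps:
$M{\left(Q \right)} = -2$ ($M{\left(Q \right)} = 3 - 5 = -2$)
$t = 81$ ($t = \left(-2 + 11\right)^{2} = 9^{2} = 81$)
$L{\left(q \right)} = - \frac{16}{q}$
$L{\left(1 \cdot 1 \right)} 320 + t = - \frac{16}{1 \cdot 1} \cdot 320 + 81 = - \frac{16}{1} \cdot 320 + 81 = \left(-16\right) 1 \cdot 320 + 81 = \left(-16\right) 320 + 81 = -5120 + 81 = -5039$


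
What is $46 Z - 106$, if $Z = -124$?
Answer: $-5810$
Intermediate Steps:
$46 Z - 106 = 46 \left(-124\right) - 106 = -5704 - 106 = -5810$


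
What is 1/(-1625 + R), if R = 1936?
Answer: 1/311 ≈ 0.0032154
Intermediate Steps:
1/(-1625 + R) = 1/(-1625 + 1936) = 1/311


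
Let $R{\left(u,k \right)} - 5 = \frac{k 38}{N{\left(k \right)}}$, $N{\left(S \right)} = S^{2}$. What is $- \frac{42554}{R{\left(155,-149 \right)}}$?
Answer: $- \frac{6340546}{707} \approx -8968.2$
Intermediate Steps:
$R{\left(u,k \right)} = 5 + \frac{38}{k}$ ($R{\left(u,k \right)} = 5 + \frac{k 38}{k^{2}} = 5 + \frac{38 k}{k^{2}} = 5 + \frac{38}{k}$)
$- \frac{42554}{R{\left(155,-149 \right)}} = - \frac{42554}{5 + \frac{38}{-149}} = - \frac{42554}{5 + 38 \left(- \frac{1}{149}\right)} = - \frac{42554}{5 - \frac{38}{149}} = - \frac{42554}{\frac{707}{149}} = \left(-42554\right) \frac{149}{707} = - \frac{6340546}{707}$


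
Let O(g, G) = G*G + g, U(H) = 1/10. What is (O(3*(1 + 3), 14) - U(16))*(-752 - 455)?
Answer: -2509353/10 ≈ -2.5094e+5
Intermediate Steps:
U(H) = 1/10
O(g, G) = g + G**2 (O(g, G) = G**2 + g = g + G**2)
(O(3*(1 + 3), 14) - U(16))*(-752 - 455) = ((3*(1 + 3) + 14**2) - 1*1/10)*(-752 - 455) = ((3*4 + 196) - 1/10)*(-1207) = ((12 + 196) - 1/10)*(-1207) = (208 - 1/10)*(-1207) = (2079/10)*(-1207) = -2509353/10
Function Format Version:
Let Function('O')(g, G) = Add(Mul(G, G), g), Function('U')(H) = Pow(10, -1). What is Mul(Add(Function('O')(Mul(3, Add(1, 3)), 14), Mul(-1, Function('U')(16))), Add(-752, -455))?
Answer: Rational(-2509353, 10) ≈ -2.5094e+5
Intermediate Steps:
Function('U')(H) = Rational(1, 10)
Function('O')(g, G) = Add(g, Pow(G, 2)) (Function('O')(g, G) = Add(Pow(G, 2), g) = Add(g, Pow(G, 2)))
Mul(Add(Function('O')(Mul(3, Add(1, 3)), 14), Mul(-1, Function('U')(16))), Add(-752, -455)) = Mul(Add(Add(Mul(3, Add(1, 3)), Pow(14, 2)), Mul(-1, Rational(1, 10))), Add(-752, -455)) = Mul(Add(Add(Mul(3, 4), 196), Rational(-1, 10)), -1207) = Mul(Add(Add(12, 196), Rational(-1, 10)), -1207) = Mul(Add(208, Rational(-1, 10)), -1207) = Mul(Rational(2079, 10), -1207) = Rational(-2509353, 10)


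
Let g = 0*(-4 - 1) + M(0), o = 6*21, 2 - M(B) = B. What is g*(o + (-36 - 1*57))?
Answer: 66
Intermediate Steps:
M(B) = 2 - B
o = 126
g = 2 (g = 0*(-4 - 1) + (2 - 1*0) = 0*(-5) + (2 + 0) = 0 + 2 = 2)
g*(o + (-36 - 1*57)) = 2*(126 + (-36 - 1*57)) = 2*(126 + (-36 - 57)) = 2*(126 - 93) = 2*33 = 66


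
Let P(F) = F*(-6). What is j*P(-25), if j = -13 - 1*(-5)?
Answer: -1200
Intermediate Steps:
P(F) = -6*F
j = -8 (j = -13 + 5 = -8)
j*P(-25) = -(-48)*(-25) = -8*150 = -1200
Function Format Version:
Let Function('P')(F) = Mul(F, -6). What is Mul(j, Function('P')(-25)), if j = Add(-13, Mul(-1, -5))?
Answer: -1200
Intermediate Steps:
Function('P')(F) = Mul(-6, F)
j = -8 (j = Add(-13, 5) = -8)
Mul(j, Function('P')(-25)) = Mul(-8, Mul(-6, -25)) = Mul(-8, 150) = -1200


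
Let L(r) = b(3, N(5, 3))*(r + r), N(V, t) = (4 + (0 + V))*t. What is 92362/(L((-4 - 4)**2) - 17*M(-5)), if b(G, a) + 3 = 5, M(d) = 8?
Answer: 46181/60 ≈ 769.68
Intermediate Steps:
N(V, t) = t*(4 + V) (N(V, t) = (4 + V)*t = t*(4 + V))
b(G, a) = 2 (b(G, a) = -3 + 5 = 2)
L(r) = 4*r (L(r) = 2*(r + r) = 2*(2*r) = 4*r)
92362/(L((-4 - 4)**2) - 17*M(-5)) = 92362/(4*(-4 - 4)**2 - 17*8) = 92362/(4*(-8)**2 - 136) = 92362/(4*64 - 136) = 92362/(256 - 136) = 92362/120 = 92362*(1/120) = 46181/60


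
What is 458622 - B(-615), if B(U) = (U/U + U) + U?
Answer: 459851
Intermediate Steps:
B(U) = 1 + 2*U (B(U) = (1 + U) + U = 1 + 2*U)
458622 - B(-615) = 458622 - (1 + 2*(-615)) = 458622 - (1 - 1230) = 458622 - 1*(-1229) = 458622 + 1229 = 459851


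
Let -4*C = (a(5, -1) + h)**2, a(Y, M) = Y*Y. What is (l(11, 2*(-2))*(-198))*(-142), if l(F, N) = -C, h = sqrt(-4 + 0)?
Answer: 4365009 + 702900*I ≈ 4.365e+6 + 7.029e+5*I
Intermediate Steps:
h = 2*I (h = sqrt(-4) = 2*I ≈ 2.0*I)
a(Y, M) = Y**2
C = -(25 + 2*I)**2/4 (C = -(5**2 + 2*I)**2/4 = -(25 + 2*I)**2/4 ≈ -155.25 - 25.0*I)
l(F, N) = 621/4 + 25*I (l(F, N) = -(-621/4 - 25*I) = 621/4 + 25*I)
(l(11, 2*(-2))*(-198))*(-142) = ((621/4 + 25*I)*(-198))*(-142) = (-61479/2 - 4950*I)*(-142) = 4365009 + 702900*I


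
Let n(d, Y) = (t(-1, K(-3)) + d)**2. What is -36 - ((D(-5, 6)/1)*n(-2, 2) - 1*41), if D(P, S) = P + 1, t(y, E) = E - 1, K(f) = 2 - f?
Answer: 21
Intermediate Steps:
t(y, E) = -1 + E
D(P, S) = 1 + P
n(d, Y) = (4 + d)**2 (n(d, Y) = ((-1 + (2 - 1*(-3))) + d)**2 = ((-1 + (2 + 3)) + d)**2 = ((-1 + 5) + d)**2 = (4 + d)**2)
-36 - ((D(-5, 6)/1)*n(-2, 2) - 1*41) = -36 - (((1 - 5)/1)*(4 - 2)**2 - 1*41) = -36 - (-4*1*2**2 - 41) = -36 - (-4*4 - 41) = -36 - (-16 - 41) = -36 - 1*(-57) = -36 + 57 = 21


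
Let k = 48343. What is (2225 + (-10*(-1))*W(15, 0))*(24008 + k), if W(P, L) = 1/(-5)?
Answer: 160836273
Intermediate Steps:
W(P, L) = -⅕
(2225 + (-10*(-1))*W(15, 0))*(24008 + k) = (2225 - 10*(-1)*(-⅕))*(24008 + 48343) = (2225 + 10*(-⅕))*72351 = (2225 - 2)*72351 = 2223*72351 = 160836273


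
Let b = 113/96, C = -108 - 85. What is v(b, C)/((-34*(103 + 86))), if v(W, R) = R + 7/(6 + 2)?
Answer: 1537/51408 ≈ 0.029898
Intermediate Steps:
C = -193
b = 113/96 (b = 113*(1/96) = 113/96 ≈ 1.1771)
v(W, R) = 7/8 + R (v(W, R) = R + 7/8 = 7/8 + R)
v(b, C)/((-34*(103 + 86))) = (7/8 - 193)/((-34*(103 + 86))) = -1537/(8*((-34*189))) = -1537/8/(-6426) = -1537/8*(-1/6426) = 1537/51408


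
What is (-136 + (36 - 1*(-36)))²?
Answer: 4096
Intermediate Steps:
(-136 + (36 - 1*(-36)))² = (-136 + (36 + 36))² = (-136 + 72)² = (-64)² = 4096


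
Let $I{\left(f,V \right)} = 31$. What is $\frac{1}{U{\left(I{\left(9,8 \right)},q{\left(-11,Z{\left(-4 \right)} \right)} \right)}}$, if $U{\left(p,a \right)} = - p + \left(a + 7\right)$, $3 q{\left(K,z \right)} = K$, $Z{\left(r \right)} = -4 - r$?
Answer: $- \frac{3}{83} \approx -0.036145$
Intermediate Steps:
$q{\left(K,z \right)} = \frac{K}{3}$
$U{\left(p,a \right)} = 7 + a - p$ ($U{\left(p,a \right)} = - p + \left(7 + a\right) = 7 + a - p$)
$\frac{1}{U{\left(I{\left(9,8 \right)},q{\left(-11,Z{\left(-4 \right)} \right)} \right)}} = \frac{1}{7 + \frac{1}{3} \left(-11\right) - 31} = \frac{1}{7 - \frac{11}{3} - 31} = \frac{1}{- \frac{83}{3}} = - \frac{3}{83}$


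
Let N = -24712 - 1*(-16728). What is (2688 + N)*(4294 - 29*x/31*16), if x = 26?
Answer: -641080800/31 ≈ -2.0680e+7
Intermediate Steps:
N = -7984 (N = -24712 + 16728 = -7984)
(2688 + N)*(4294 - 29*x/31*16) = (2688 - 7984)*(4294 - 754/31*16) = -5296*(4294 - 754/31*16) = -5296*(4294 - 12064/31) = -5296*121050/31 = -641080800/31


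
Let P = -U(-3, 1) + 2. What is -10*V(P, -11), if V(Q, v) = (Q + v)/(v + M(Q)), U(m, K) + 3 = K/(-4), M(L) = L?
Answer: -10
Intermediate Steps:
U(m, K) = -3 - K/4 (U(m, K) = -3 + K/(-4) = -3 + K*(-¼) = -3 - K/4)
P = 21/4 (P = -(-3 - ¼*1) + 2 = -(-3 - ¼) + 2 = -1*(-13/4) + 2 = 13/4 + 2 = 21/4 ≈ 5.2500)
V(Q, v) = 1 (V(Q, v) = (Q + v)/(v + Q) = (Q + v)/(Q + v) = 1)
-10*V(P, -11) = -10*1 = -10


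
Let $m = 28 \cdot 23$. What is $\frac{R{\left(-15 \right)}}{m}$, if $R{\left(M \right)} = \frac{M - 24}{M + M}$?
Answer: $\frac{13}{6440} \approx 0.0020186$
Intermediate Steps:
$R{\left(M \right)} = \frac{-24 + M}{2 M}$
$m = 644$
$\frac{R{\left(-15 \right)}}{m} = \frac{\frac{1}{2} \frac{1}{-15} \left(-24 - 15\right)}{644} = \frac{1}{2} \left(- \frac{1}{15}\right) \left(-39\right) \frac{1}{644} = \frac{13}{10} \cdot \frac{1}{644} = \frac{13}{6440}$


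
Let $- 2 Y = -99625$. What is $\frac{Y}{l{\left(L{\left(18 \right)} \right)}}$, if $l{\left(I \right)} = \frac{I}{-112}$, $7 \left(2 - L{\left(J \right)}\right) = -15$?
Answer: $- \frac{39053000}{29} \approx -1.3467 \cdot 10^{6}$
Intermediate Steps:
$L{\left(J \right)} = \frac{29}{7}$ ($L{\left(J \right)} = 2 - - \frac{15}{7} = 2 + \frac{15}{7} = \frac{29}{7}$)
$Y = \frac{99625}{2}$ ($Y = \left(- \frac{1}{2}\right) \left(-99625\right) = \frac{99625}{2} \approx 49813.0$)
$l{\left(I \right)} = - \frac{I}{112}$ ($l{\left(I \right)} = I \left(- \frac{1}{112}\right) = - \frac{I}{112}$)
$\frac{Y}{l{\left(L{\left(18 \right)} \right)}} = \frac{99625}{2 \left(\left(- \frac{1}{112}\right) \frac{29}{7}\right)} = \frac{99625}{2 \left(- \frac{29}{784}\right)} = \frac{99625}{2} \left(- \frac{784}{29}\right) = - \frac{39053000}{29}$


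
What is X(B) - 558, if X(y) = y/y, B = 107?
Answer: -557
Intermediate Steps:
X(y) = 1
X(B) - 558 = 1 - 558 = -557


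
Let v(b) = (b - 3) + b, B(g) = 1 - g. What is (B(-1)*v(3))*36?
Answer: 216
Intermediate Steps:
v(b) = -3 + 2*b (v(b) = (-3 + b) + b = -3 + 2*b)
(B(-1)*v(3))*36 = ((1 - 1*(-1))*(-3 + 2*3))*36 = ((1 + 1)*(-3 + 6))*36 = (2*3)*36 = 6*36 = 216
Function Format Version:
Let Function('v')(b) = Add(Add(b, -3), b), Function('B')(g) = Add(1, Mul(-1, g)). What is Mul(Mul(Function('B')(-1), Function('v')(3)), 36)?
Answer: 216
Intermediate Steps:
Function('v')(b) = Add(-3, Mul(2, b)) (Function('v')(b) = Add(Add(-3, b), b) = Add(-3, Mul(2, b)))
Mul(Mul(Function('B')(-1), Function('v')(3)), 36) = Mul(Mul(Add(1, Mul(-1, -1)), Add(-3, Mul(2, 3))), 36) = Mul(Mul(Add(1, 1), Add(-3, 6)), 36) = Mul(Mul(2, 3), 36) = Mul(6, 36) = 216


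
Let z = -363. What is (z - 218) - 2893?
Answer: -3474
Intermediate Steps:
(z - 218) - 2893 = (-363 - 218) - 2893 = -581 - 2893 = -3474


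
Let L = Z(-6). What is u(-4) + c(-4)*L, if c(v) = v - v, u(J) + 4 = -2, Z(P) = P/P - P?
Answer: -6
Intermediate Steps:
Z(P) = 1 - P
L = 7 (L = 1 - 1*(-6) = 1 + 6 = 7)
u(J) = -6 (u(J) = -4 - 2 = -6)
c(v) = 0
u(-4) + c(-4)*L = -6 + 0*7 = -6 + 0 = -6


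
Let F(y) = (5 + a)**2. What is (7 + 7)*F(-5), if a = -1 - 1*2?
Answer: 56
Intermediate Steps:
a = -3 (a = -1 - 2 = -3)
F(y) = 4 (F(y) = (5 - 3)**2 = 2**2 = 4)
(7 + 7)*F(-5) = (7 + 7)*4 = 14*4 = 56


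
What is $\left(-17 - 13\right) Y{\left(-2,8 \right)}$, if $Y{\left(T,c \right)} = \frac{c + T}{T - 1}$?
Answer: $60$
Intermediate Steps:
$Y{\left(T,c \right)} = \frac{T + c}{-1 + T}$
$\left(-17 - 13\right) Y{\left(-2,8 \right)} = \left(-17 - 13\right) \frac{-2 + 8}{-1 - 2} = - 30 \frac{1}{-3} \cdot 6 = - 30 \left(\left(- \frac{1}{3}\right) 6\right) = \left(-30\right) \left(-2\right) = 60$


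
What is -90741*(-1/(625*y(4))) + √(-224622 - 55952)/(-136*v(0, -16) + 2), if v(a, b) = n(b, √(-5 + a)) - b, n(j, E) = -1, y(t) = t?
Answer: 90741/2500 - 7*I*√5726/2038 ≈ 36.296 - 0.25991*I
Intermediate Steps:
v(a, b) = -1 - b
-90741*(-1/(625*y(4))) + √(-224622 - 55952)/(-136*v(0, -16) + 2) = -90741/((-625*4)) + √(-224622 - 55952)/(-136*(-1 - 1*(-16)) + 2) = -90741/(-2500) + √(-280574)/(-136*(-1 + 16) + 2) = -90741*(-1/2500) + (7*I*√5726)/(-136*15 + 2) = 90741/2500 + (7*I*√5726)/(-2040 + 2) = 90741/2500 + (7*I*√5726)/(-2038) = 90741/2500 + (7*I*√5726)*(-1/2038) = 90741/2500 - 7*I*√5726/2038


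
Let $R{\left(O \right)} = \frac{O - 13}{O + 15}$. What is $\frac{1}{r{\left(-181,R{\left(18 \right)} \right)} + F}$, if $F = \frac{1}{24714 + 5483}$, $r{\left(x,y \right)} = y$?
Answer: $\frac{996501}{151018} \approx 6.5986$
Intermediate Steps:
$R{\left(O \right)} = \frac{-13 + O}{15 + O}$
$F = \frac{1}{30197} \approx 3.3116 \cdot 10^{-5}$
$\frac{1}{r{\left(-181,R{\left(18 \right)} \right)} + F} = \frac{1}{\frac{-13 + 18}{15 + 18} + \frac{1}{30197}} = \frac{1}{\frac{1}{33} \cdot 5 + \frac{1}{30197}} = \frac{1}{\frac{5}{33} + \frac{1}{30197}} = \frac{1}{\frac{151018}{996501}} = \frac{996501}{151018}$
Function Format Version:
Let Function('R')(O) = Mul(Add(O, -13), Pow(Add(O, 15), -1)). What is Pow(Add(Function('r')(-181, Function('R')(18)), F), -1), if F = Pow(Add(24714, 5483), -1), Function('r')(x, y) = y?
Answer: Rational(996501, 151018) ≈ 6.5986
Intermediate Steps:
Function('R')(O) = Mul(Pow(Add(15, O), -1), Add(-13, O)) (Function('R')(O) = Mul(Add(-13, O), Pow(Add(15, O), -1)) = Mul(Pow(Add(15, O), -1), Add(-13, O)))
F = Rational(1, 30197) (F = Pow(30197, -1) = Rational(1, 30197) ≈ 3.3116e-5)
Pow(Add(Function('r')(-181, Function('R')(18)), F), -1) = Pow(Add(Mul(Pow(Add(15, 18), -1), Add(-13, 18)), Rational(1, 30197)), -1) = Pow(Add(Mul(Pow(33, -1), 5), Rational(1, 30197)), -1) = Pow(Add(Mul(Rational(1, 33), 5), Rational(1, 30197)), -1) = Pow(Add(Rational(5, 33), Rational(1, 30197)), -1) = Pow(Rational(151018, 996501), -1) = Rational(996501, 151018)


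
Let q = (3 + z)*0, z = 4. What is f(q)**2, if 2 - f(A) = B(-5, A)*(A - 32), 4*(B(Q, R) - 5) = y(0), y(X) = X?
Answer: 26244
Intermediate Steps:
B(Q, R) = 5 (B(Q, R) = 5 + (1/4)*0 = 5 + 0 = 5)
q = 0 (q = (3 + 4)*0 = 7*0 = 0)
f(A) = 162 - 5*A (f(A) = 2 - 5*(A - 32) = 2 - 5*(-32 + A) = 2 - (-160 + 5*A) = 2 + (160 - 5*A) = 162 - 5*A)
f(q)**2 = (162 - 5*0)**2 = (162 + 0)**2 = 162**2 = 26244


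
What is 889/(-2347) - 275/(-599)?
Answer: 112914/1405853 ≈ 0.080317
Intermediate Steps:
889/(-2347) - 275/(-599) = 889*(-1/2347) - 275*(-1/599) = -889/2347 + 275/599 = 112914/1405853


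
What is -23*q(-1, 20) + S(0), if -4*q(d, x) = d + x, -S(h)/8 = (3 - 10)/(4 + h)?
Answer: 493/4 ≈ 123.25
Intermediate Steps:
S(h) = 56/(4 + h) (S(h) = -8*(3 - 10)/(4 + h) = -(-56)/(4 + h) = 56/(4 + h))
q(d, x) = -d/4 - x/4 (q(d, x) = -(d + x)/4 = -d/4 - x/4)
-23*q(-1, 20) + S(0) = -23*(-¼*(-1) - ¼*20) + 56/(4 + 0) = -23*(¼ - 5) + 56/4 = -23*(-19/4) + 56*(¼) = 437/4 + 14 = 493/4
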